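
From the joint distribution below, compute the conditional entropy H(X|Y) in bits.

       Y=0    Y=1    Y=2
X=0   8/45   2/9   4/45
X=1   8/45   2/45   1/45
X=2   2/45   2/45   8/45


H(X|Y) = Σ_y p(y) H(X|Y=y)
  p(Y=0) = 2/5, H(X|Y=0) = 1.3921
  p(Y=1) = 14/45, H(X|Y=1) = 1.1488
  p(Y=2) = 13/45, H(X|Y=2) = 1.2389
H(X|Y) = 0.4000×1.3921 + 0.3111×1.1488 + 0.2889×1.2389 = 1.2722 bits


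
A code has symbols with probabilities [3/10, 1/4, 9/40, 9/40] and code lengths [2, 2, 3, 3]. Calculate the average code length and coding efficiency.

Average length L = Σ p_i × l_i = 2.4500 bits
Entropy H = 1.9895 bits
Efficiency η = H/L × 100% = 81.20%


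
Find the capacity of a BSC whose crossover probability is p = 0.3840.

For BSC with error probability p:
C = 1 - H(p) where H(p) is binary entropy
H(0.3840) = -0.3840 × log₂(0.3840) - 0.6160 × log₂(0.6160)
H(p) = 0.9608
C = 1 - 0.9608 = 0.0392 bits/use


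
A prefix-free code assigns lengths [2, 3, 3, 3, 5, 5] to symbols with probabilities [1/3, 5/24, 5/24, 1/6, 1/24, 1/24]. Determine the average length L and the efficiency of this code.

Average length L = Σ p_i × l_i = 2.8333 bits
Entropy H = 2.2842 bits
Efficiency η = H/L × 100% = 80.62%


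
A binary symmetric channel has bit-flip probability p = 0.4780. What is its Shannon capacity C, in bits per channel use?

For BSC with error probability p:
C = 1 - H(p) where H(p) is binary entropy
H(0.4780) = -0.4780 × log₂(0.4780) - 0.5220 × log₂(0.5220)
H(p) = 0.9986
C = 1 - 0.9986 = 0.0014 bits/use


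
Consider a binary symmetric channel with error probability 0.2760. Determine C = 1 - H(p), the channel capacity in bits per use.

For BSC with error probability p:
C = 1 - H(p) where H(p) is binary entropy
H(0.2760) = -0.2760 × log₂(0.2760) - 0.7240 × log₂(0.7240)
H(p) = 0.8499
C = 1 - 0.8499 = 0.1501 bits/use


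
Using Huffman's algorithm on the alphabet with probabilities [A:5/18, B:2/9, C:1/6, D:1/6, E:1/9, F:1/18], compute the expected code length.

Huffman tree construction:
Combine smallest probabilities repeatedly
Resulting codes:
  A: 10 (length 2)
  B: 01 (length 2)
  C: 110 (length 3)
  D: 111 (length 3)
  E: 001 (length 3)
  F: 000 (length 3)
Average length = Σ p(s) × length(s) = 2.5000 bits


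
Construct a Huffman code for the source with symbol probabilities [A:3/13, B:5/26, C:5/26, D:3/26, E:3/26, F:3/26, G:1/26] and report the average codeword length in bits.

Huffman tree construction:
Combine smallest probabilities repeatedly
Resulting codes:
  A: 01 (length 2)
  B: 111 (length 3)
  C: 00 (length 2)
  D: 1101 (length 4)
  E: 100 (length 3)
  F: 101 (length 3)
  G: 1100 (length 4)
Average length = Σ p(s) × length(s) = 2.7308 bits


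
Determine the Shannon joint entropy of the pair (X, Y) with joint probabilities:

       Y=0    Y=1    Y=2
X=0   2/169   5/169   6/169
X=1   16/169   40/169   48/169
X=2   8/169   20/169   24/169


H(X,Y) = -Σ p(x,y) log₂ p(x,y)
  p(0,0)=2/169: -0.0118 × log₂(0.0118) = 0.0758
  p(0,1)=5/169: -0.0296 × log₂(0.0296) = 0.1503
  p(0,2)=6/169: -0.0355 × log₂(0.0355) = 0.1710
  p(1,0)=16/169: -0.0947 × log₂(0.0947) = 0.3220
  p(1,1)=40/169: -0.2367 × log₂(0.2367) = 0.4921
  p(1,2)=48/169: -0.2840 × log₂(0.2840) = 0.5158
  p(2,0)=8/169: -0.0473 × log₂(0.0473) = 0.2083
  p(2,1)=20/169: -0.1183 × log₂(0.1183) = 0.3644
  p(2,2)=24/169: -0.1420 × log₂(0.1420) = 0.3999
H(X,Y) = 2.6994 bits


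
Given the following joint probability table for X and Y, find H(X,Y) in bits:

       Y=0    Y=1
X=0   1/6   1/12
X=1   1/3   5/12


H(X,Y) = -Σ p(x,y) log₂ p(x,y)
  p(0,0)=1/6: -0.1667 × log₂(0.1667) = 0.4308
  p(0,1)=1/12: -0.0833 × log₂(0.0833) = 0.2987
  p(1,0)=1/3: -0.3333 × log₂(0.3333) = 0.5283
  p(1,1)=5/12: -0.4167 × log₂(0.4167) = 0.5263
H(X,Y) = 1.7842 bits


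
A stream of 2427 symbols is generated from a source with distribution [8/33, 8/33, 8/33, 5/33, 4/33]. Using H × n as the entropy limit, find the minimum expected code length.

Entropy H = 2.2683 bits/symbol
Minimum bits = H × n = 2.2683 × 2427
= 5505.27 bits


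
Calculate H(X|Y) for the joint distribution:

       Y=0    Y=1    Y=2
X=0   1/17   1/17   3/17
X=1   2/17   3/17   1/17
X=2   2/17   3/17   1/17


H(X|Y) = Σ_y p(y) H(X|Y=y)
  p(Y=0) = 5/17, H(X|Y=0) = 1.5219
  p(Y=1) = 7/17, H(X|Y=1) = 1.4488
  p(Y=2) = 5/17, H(X|Y=2) = 1.3710
H(X|Y) = 0.2941×1.5219 + 0.4118×1.4488 + 0.2941×1.3710 = 1.4474 bits


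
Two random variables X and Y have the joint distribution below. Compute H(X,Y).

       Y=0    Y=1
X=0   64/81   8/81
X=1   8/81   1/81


H(X,Y) = -Σ p(x,y) log₂ p(x,y)
  p(0,0)=64/81: -0.7901 × log₂(0.7901) = 0.2685
  p(0,1)=8/81: -0.0988 × log₂(0.0988) = 0.3299
  p(1,0)=8/81: -0.0988 × log₂(0.0988) = 0.3299
  p(1,1)=1/81: -0.0123 × log₂(0.0123) = 0.0783
H(X,Y) = 1.0065 bits


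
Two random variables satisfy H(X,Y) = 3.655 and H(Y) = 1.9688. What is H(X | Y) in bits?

Chain rule: H(X,Y) = H(X|Y) + H(Y)
H(X|Y) = H(X,Y) - H(Y) = 3.655 - 1.9688 = 1.6862 bits


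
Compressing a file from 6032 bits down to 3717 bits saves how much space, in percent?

Space savings = (1 - Compressed/Original) × 100%
= (1 - 3717/6032) × 100%
= 38.38%


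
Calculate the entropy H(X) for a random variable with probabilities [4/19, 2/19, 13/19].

H(X) = -Σ p(x) log₂ p(x)
  -4/19 × log₂(4/19) = 0.4732
  -2/19 × log₂(2/19) = 0.3419
  -13/19 × log₂(13/19) = 0.3746
H(X) = 1.1897 bits


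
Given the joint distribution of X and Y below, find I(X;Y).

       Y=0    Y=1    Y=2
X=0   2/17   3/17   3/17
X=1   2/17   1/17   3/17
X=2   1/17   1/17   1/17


H(X) = 1.4837, H(Y) = 1.5657, H(X,Y) = 3.0131
I(X;Y) = H(X) + H(Y) - H(X,Y) = 0.0362 bits


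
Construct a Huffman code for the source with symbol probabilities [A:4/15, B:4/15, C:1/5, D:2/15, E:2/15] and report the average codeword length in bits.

Huffman tree construction:
Combine smallest probabilities repeatedly
Resulting codes:
  A: 01 (length 2)
  B: 10 (length 2)
  C: 00 (length 2)
  D: 110 (length 3)
  E: 111 (length 3)
Average length = Σ p(s) × length(s) = 2.2667 bits


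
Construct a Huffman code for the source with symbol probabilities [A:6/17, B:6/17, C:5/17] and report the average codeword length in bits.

Huffman tree construction:
Combine smallest probabilities repeatedly
Resulting codes:
  A: 11 (length 2)
  B: 0 (length 1)
  C: 10 (length 2)
Average length = Σ p(s) × length(s) = 1.6471 bits


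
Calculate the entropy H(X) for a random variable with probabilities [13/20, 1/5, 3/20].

H(X) = -Σ p(x) log₂ p(x)
  -13/20 × log₂(13/20) = 0.4040
  -1/5 × log₂(1/5) = 0.4644
  -3/20 × log₂(3/20) = 0.4105
H(X) = 1.2789 bits


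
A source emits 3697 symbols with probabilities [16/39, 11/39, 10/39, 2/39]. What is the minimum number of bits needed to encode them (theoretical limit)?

Entropy H = 1.7656 bits/symbol
Minimum bits = H × n = 1.7656 × 3697
= 6527.35 bits


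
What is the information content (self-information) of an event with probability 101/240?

Information content I(x) = -log₂(p(x))
I = -log₂(101/240) = -log₂(0.4208)
I = 1.2487 bits


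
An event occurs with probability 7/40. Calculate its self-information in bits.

Information content I(x) = -log₂(p(x))
I = -log₂(7/40) = -log₂(0.1750)
I = 2.5146 bits


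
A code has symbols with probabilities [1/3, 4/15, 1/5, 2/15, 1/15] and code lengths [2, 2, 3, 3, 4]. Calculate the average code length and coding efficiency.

Average length L = Σ p_i × l_i = 2.4667 bits
Entropy H = 2.1493 bits
Efficiency η = H/L × 100% = 87.13%


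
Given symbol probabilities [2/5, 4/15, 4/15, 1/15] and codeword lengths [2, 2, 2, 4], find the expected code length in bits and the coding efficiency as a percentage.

Average length L = Σ p_i × l_i = 2.1333 bits
Entropy H = 1.8062 bits
Efficiency η = H/L × 100% = 84.67%


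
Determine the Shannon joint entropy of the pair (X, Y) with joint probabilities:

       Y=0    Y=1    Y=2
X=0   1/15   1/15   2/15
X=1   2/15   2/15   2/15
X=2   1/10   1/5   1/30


H(X,Y) = -Σ p(x,y) log₂ p(x,y)
  p(0,0)=1/15: -0.0667 × log₂(0.0667) = 0.2605
  p(0,1)=1/15: -0.0667 × log₂(0.0667) = 0.2605
  p(0,2)=2/15: -0.1333 × log₂(0.1333) = 0.3876
  p(1,0)=2/15: -0.1333 × log₂(0.1333) = 0.3876
  p(1,1)=2/15: -0.1333 × log₂(0.1333) = 0.3876
  p(1,2)=2/15: -0.1333 × log₂(0.1333) = 0.3876
  p(2,0)=1/10: -0.1000 × log₂(0.1000) = 0.3322
  p(2,1)=1/5: -0.2000 × log₂(0.2000) = 0.4644
  p(2,2)=1/30: -0.0333 × log₂(0.0333) = 0.1636
H(X,Y) = 3.0314 bits


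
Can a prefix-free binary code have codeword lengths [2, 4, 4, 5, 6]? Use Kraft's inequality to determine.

Kraft inequality: Σ 2^(-l_i) ≤ 1 for prefix-free code
Calculating: 2^(-2) + 2^(-4) + 2^(-4) + 2^(-5) + 2^(-6)
= 0.25 + 0.0625 + 0.0625 + 0.03125 + 0.015625
= 0.4219
Since 0.4219 ≤ 1, prefix-free code exists


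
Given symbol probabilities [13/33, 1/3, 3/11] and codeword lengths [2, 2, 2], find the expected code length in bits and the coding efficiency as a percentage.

Average length L = Σ p_i × l_i = 2.0000 bits
Entropy H = 1.5690 bits
Efficiency η = H/L × 100% = 78.45%


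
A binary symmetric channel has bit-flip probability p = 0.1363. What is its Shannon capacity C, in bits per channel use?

For BSC with error probability p:
C = 1 - H(p) where H(p) is binary entropy
H(0.1363) = -0.1363 × log₂(0.1363) - 0.8637 × log₂(0.8637)
H(p) = 0.5745
C = 1 - 0.5745 = 0.4255 bits/use


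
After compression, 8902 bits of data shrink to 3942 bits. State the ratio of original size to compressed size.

Compression ratio = Original / Compressed
= 8902 / 3942 = 2.26:1


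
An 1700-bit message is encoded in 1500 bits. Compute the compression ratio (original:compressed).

Compression ratio = Original / Compressed
= 1700 / 1500 = 1.13:1


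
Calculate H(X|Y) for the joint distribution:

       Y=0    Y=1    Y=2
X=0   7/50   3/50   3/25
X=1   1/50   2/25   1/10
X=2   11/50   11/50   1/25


H(X|Y) = Σ_y p(y) H(X|Y=y)
  p(Y=0) = 19/50, H(X|Y=0) = 1.2108
  p(Y=1) = 9/25, H(X|Y=1) = 1.3472
  p(Y=2) = 13/50, H(X|Y=2) = 1.4605
H(X|Y) = 0.3800×1.2108 + 0.3600×1.3472 + 0.2600×1.4605 = 1.3248 bits


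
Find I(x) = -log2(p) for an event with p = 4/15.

Information content I(x) = -log₂(p(x))
I = -log₂(4/15) = -log₂(0.2667)
I = 1.9069 bits


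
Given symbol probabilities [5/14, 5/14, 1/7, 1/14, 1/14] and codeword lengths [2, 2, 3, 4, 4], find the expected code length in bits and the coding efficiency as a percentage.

Average length L = Σ p_i × l_i = 2.4286 bits
Entropy H = 2.0060 bits
Efficiency η = H/L × 100% = 82.60%


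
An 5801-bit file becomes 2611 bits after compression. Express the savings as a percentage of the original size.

Space savings = (1 - Compressed/Original) × 100%
= (1 - 2611/5801) × 100%
= 54.99%


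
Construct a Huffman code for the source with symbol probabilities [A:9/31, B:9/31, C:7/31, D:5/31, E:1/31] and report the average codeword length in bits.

Huffman tree construction:
Combine smallest probabilities repeatedly
Resulting codes:
  A: 10 (length 2)
  B: 11 (length 2)
  C: 01 (length 2)
  D: 001 (length 3)
  E: 000 (length 3)
Average length = Σ p(s) × length(s) = 2.1935 bits


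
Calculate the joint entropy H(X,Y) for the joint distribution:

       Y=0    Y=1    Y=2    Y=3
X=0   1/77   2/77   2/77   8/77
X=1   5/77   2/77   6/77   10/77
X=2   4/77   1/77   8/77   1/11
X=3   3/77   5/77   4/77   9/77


H(X,Y) = -Σ p(x,y) log₂ p(x,y)
  p(0,0)=1/77: -0.0130 × log₂(0.0130) = 0.0814
  p(0,1)=2/77: -0.0260 × log₂(0.0260) = 0.1368
  p(0,2)=2/77: -0.0260 × log₂(0.0260) = 0.1368
  p(0,3)=8/77: -0.1039 × log₂(0.1039) = 0.3394
  p(1,0)=5/77: -0.0649 × log₂(0.0649) = 0.2562
  p(1,1)=2/77: -0.0260 × log₂(0.0260) = 0.1368
  p(1,2)=6/77: -0.0779 × log₂(0.0779) = 0.2869
  p(1,3)=10/77: -0.1299 × log₂(0.1299) = 0.3824
  p(2,0)=4/77: -0.0519 × log₂(0.0519) = 0.2217
  p(2,1)=1/77: -0.0130 × log₂(0.0130) = 0.0814
  p(2,2)=8/77: -0.1039 × log₂(0.1039) = 0.3394
  p(2,3)=1/11: -0.0909 × log₂(0.0909) = 0.3145
  p(3,0)=3/77: -0.0390 × log₂(0.0390) = 0.1824
  p(3,1)=5/77: -0.0649 × log₂(0.0649) = 0.2562
  p(3,2)=4/77: -0.0519 × log₂(0.0519) = 0.2217
  p(3,3)=9/77: -0.1169 × log₂(0.1169) = 0.3620
H(X,Y) = 3.7358 bits


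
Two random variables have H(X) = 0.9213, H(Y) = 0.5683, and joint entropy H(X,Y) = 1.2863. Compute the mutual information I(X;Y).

I(X;Y) = H(X) + H(Y) - H(X,Y)
I(X;Y) = 0.9213 + 0.5683 - 1.2863 = 0.2033 bits


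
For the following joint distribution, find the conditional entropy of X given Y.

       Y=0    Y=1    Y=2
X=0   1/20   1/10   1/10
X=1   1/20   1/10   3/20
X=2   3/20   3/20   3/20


H(X|Y) = Σ_y p(y) H(X|Y=y)
  p(Y=0) = 1/4, H(X|Y=0) = 1.3710
  p(Y=1) = 7/20, H(X|Y=1) = 1.5567
  p(Y=2) = 2/5, H(X|Y=2) = 1.5613
H(X|Y) = 0.2500×1.3710 + 0.3500×1.5567 + 0.4000×1.5613 = 1.5121 bits


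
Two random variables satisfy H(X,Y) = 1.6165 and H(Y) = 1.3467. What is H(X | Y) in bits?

Chain rule: H(X,Y) = H(X|Y) + H(Y)
H(X|Y) = H(X,Y) - H(Y) = 1.6165 - 1.3467 = 0.2698 bits


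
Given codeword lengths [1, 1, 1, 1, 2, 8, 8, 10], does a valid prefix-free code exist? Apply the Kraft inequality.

Kraft inequality: Σ 2^(-l_i) ≤ 1 for prefix-free code
Calculating: 2^(-1) + 2^(-1) + 2^(-1) + 2^(-1) + 2^(-2) + 2^(-8) + 2^(-8) + 2^(-10)
= 0.5 + 0.5 + 0.5 + 0.5 + 0.25 + 0.00390625 + 0.00390625 + 0.0009765625
= 2.2588
Since 2.2588 > 1, prefix-free code does not exist


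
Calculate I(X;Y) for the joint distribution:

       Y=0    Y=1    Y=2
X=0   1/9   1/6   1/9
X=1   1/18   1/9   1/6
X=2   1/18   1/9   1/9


H(X) = 1.5715, H(Y) = 1.5420, H(X,Y) = 3.0860
I(X;Y) = H(X) + H(Y) - H(X,Y) = 0.0275 bits


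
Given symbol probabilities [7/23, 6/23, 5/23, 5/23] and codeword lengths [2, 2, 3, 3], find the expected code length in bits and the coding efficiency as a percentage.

Average length L = Σ p_i × l_i = 2.4348 bits
Entropy H = 1.9853 bits
Efficiency η = H/L × 100% = 81.54%


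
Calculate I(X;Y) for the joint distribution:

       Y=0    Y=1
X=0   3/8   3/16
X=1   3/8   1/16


H(X) = 0.9887, H(Y) = 0.8113, H(X,Y) = 1.7641
I(X;Y) = H(X) + H(Y) - H(X,Y) = 0.0359 bits


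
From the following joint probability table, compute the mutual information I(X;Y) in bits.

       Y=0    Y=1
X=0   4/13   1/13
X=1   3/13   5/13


H(X) = 0.9612, H(Y) = 0.9957, H(X,Y) = 1.8262
I(X;Y) = H(X) + H(Y) - H(X,Y) = 0.1307 bits


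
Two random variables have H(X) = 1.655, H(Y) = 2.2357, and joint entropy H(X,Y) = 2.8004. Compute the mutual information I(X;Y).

I(X;Y) = H(X) + H(Y) - H(X,Y)
I(X;Y) = 1.655 + 2.2357 - 2.8004 = 1.0903 bits


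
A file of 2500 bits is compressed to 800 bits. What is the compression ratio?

Compression ratio = Original / Compressed
= 2500 / 800 = 3.12:1


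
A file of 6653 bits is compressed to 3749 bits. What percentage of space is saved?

Space savings = (1 - Compressed/Original) × 100%
= (1 - 3749/6653) × 100%
= 43.65%


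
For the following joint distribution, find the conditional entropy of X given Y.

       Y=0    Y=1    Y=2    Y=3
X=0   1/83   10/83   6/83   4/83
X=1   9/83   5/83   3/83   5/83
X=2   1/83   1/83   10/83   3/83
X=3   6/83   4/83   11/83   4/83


H(X|Y) = Σ_y p(y) H(X|Y=y)
  p(Y=0) = 17/83, H(X|Y=0) = 1.4969
  p(Y=1) = 20/83, H(X|Y=1) = 1.6805
  p(Y=2) = 30/83, H(X|Y=2) = 1.8556
  p(Y=3) = 16/83, H(X|Y=3) = 1.9772
H(X|Y) = 0.2048×1.4969 + 0.2410×1.6805 + 0.3614×1.8556 + 0.1928×1.9772 = 1.7634 bits


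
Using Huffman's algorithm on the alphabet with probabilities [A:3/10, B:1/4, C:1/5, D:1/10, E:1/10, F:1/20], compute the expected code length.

Huffman tree construction:
Combine smallest probabilities repeatedly
Resulting codes:
  A: 11 (length 2)
  B: 01 (length 2)
  C: 00 (length 2)
  D: 1011 (length 4)
  E: 100 (length 3)
  F: 1010 (length 4)
Average length = Σ p(s) × length(s) = 2.4000 bits


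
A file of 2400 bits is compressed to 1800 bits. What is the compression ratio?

Compression ratio = Original / Compressed
= 2400 / 1800 = 1.33:1


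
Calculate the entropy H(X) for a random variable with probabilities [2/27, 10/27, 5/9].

H(X) = -Σ p(x) log₂ p(x)
  -2/27 × log₂(2/27) = 0.2781
  -10/27 × log₂(10/27) = 0.5307
  -5/9 × log₂(5/9) = 0.4711
H(X) = 1.2800 bits


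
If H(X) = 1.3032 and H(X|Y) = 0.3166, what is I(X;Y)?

I(X;Y) = H(X) - H(X|Y)
I(X;Y) = 1.3032 - 0.3166 = 0.9866 bits


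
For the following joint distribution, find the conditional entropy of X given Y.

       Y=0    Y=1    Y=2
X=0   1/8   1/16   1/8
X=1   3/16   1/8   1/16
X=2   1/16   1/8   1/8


H(X|Y) = Σ_y p(y) H(X|Y=y)
  p(Y=0) = 3/8, H(X|Y=0) = 1.4591
  p(Y=1) = 5/16, H(X|Y=1) = 1.5219
  p(Y=2) = 5/16, H(X|Y=2) = 1.5219
H(X|Y) = 0.3750×1.4591 + 0.3125×1.5219 + 0.3125×1.5219 = 1.4984 bits


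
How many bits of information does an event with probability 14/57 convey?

Information content I(x) = -log₂(p(x))
I = -log₂(14/57) = -log₂(0.2456)
I = 2.0255 bits


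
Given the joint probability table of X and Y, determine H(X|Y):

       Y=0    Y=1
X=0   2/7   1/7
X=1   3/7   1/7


H(X|Y) = Σ_y p(y) H(X|Y=y)
  p(Y=0) = 5/7, H(X|Y=0) = 0.9710
  p(Y=1) = 2/7, H(X|Y=1) = 1.0000
H(X|Y) = 0.7143×0.9710 + 0.2857×1.0000 = 0.9793 bits


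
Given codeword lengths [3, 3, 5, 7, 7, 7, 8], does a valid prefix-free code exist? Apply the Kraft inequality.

Kraft inequality: Σ 2^(-l_i) ≤ 1 for prefix-free code
Calculating: 2^(-3) + 2^(-3) + 2^(-5) + 2^(-7) + 2^(-7) + 2^(-7) + 2^(-8)
= 0.125 + 0.125 + 0.03125 + 0.0078125 + 0.0078125 + 0.0078125 + 0.00390625
= 0.3086
Since 0.3086 ≤ 1, prefix-free code exists


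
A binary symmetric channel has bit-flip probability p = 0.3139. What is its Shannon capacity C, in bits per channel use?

For BSC with error probability p:
C = 1 - H(p) where H(p) is binary entropy
H(0.3139) = -0.3139 × log₂(0.3139) - 0.6861 × log₂(0.6861)
H(p) = 0.8976
C = 1 - 0.8976 = 0.1024 bits/use


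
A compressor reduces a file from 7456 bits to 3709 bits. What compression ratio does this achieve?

Compression ratio = Original / Compressed
= 7456 / 3709 = 2.01:1


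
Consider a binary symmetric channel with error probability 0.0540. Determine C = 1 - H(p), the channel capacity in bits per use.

For BSC with error probability p:
C = 1 - H(p) where H(p) is binary entropy
H(0.0540) = -0.0540 × log₂(0.0540) - 0.9460 × log₂(0.9460)
H(p) = 0.3032
C = 1 - 0.3032 = 0.6968 bits/use


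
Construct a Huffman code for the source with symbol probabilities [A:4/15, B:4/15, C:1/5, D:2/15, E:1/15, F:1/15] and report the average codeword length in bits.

Huffman tree construction:
Combine smallest probabilities repeatedly
Resulting codes:
  A: 01 (length 2)
  B: 10 (length 2)
  C: 00 (length 2)
  D: 110 (length 3)
  E: 1110 (length 4)
  F: 1111 (length 4)
Average length = Σ p(s) × length(s) = 2.4000 bits


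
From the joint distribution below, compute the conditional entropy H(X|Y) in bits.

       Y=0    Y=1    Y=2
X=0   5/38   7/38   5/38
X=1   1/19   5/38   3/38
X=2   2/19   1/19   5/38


H(X|Y) = Σ_y p(y) H(X|Y=y)
  p(Y=0) = 11/38, H(X|Y=0) = 1.4949
  p(Y=1) = 7/19, H(X|Y=1) = 1.4316
  p(Y=2) = 13/38, H(X|Y=2) = 1.5486
H(X|Y) = 0.2895×1.4949 + 0.3684×1.4316 + 0.3421×1.5486 = 1.4899 bits


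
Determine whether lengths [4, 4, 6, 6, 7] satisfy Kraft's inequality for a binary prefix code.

Kraft inequality: Σ 2^(-l_i) ≤ 1 for prefix-free code
Calculating: 2^(-4) + 2^(-4) + 2^(-6) + 2^(-6) + 2^(-7)
= 0.0625 + 0.0625 + 0.015625 + 0.015625 + 0.0078125
= 0.1641
Since 0.1641 ≤ 1, prefix-free code exists


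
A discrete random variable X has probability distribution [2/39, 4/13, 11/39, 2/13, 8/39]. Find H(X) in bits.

H(X) = -Σ p(x) log₂ p(x)
  -2/39 × log₂(2/39) = 0.2198
  -4/13 × log₂(4/13) = 0.5232
  -11/39 × log₂(11/39) = 0.5150
  -2/13 × log₂(2/13) = 0.4155
  -8/39 × log₂(8/39) = 0.4688
H(X) = 2.1422 bits


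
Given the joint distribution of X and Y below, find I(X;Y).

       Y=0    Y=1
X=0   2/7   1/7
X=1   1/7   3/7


H(X) = 0.9852, H(Y) = 0.9852, H(X,Y) = 1.8424
I(X;Y) = H(X) + H(Y) - H(X,Y) = 0.1281 bits


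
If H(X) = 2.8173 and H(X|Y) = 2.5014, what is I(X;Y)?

I(X;Y) = H(X) - H(X|Y)
I(X;Y) = 2.8173 - 2.5014 = 0.3159 bits


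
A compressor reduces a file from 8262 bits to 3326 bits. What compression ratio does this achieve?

Compression ratio = Original / Compressed
= 8262 / 3326 = 2.48:1


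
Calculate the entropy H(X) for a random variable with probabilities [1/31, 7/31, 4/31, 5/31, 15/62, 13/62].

H(X) = -Σ p(x) log₂ p(x)
  -1/31 × log₂(1/31) = 0.1598
  -7/31 × log₂(7/31) = 0.4848
  -4/31 × log₂(4/31) = 0.3812
  -5/31 × log₂(5/31) = 0.4246
  -15/62 × log₂(15/62) = 0.4953
  -13/62 × log₂(13/62) = 0.4726
H(X) = 2.4182 bits


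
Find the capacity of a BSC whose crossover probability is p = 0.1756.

For BSC with error probability p:
C = 1 - H(p) where H(p) is binary entropy
H(0.1756) = -0.1756 × log₂(0.1756) - 0.8244 × log₂(0.8244)
H(p) = 0.6704
C = 1 - 0.6704 = 0.3296 bits/use


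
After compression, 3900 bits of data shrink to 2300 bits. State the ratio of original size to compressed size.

Compression ratio = Original / Compressed
= 3900 / 2300 = 1.70:1


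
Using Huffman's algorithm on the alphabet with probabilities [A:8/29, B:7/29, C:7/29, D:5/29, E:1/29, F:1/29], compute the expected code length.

Huffman tree construction:
Combine smallest probabilities repeatedly
Resulting codes:
  A: 11 (length 2)
  B: 00 (length 2)
  C: 01 (length 2)
  D: 101 (length 3)
  E: 1000 (length 4)
  F: 1001 (length 4)
Average length = Σ p(s) × length(s) = 2.3103 bits


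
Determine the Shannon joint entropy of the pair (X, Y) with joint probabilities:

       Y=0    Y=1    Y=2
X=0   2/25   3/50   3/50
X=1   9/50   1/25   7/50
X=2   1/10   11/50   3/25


H(X,Y) = -Σ p(x,y) log₂ p(x,y)
  p(0,0)=2/25: -0.0800 × log₂(0.0800) = 0.2915
  p(0,1)=3/50: -0.0600 × log₂(0.0600) = 0.2435
  p(0,2)=3/50: -0.0600 × log₂(0.0600) = 0.2435
  p(1,0)=9/50: -0.1800 × log₂(0.1800) = 0.4453
  p(1,1)=1/25: -0.0400 × log₂(0.0400) = 0.1858
  p(1,2)=7/50: -0.1400 × log₂(0.1400) = 0.3971
  p(2,0)=1/10: -0.1000 × log₂(0.1000) = 0.3322
  p(2,1)=11/50: -0.2200 × log₂(0.2200) = 0.4806
  p(2,2)=3/25: -0.1200 × log₂(0.1200) = 0.3671
H(X,Y) = 2.9866 bits


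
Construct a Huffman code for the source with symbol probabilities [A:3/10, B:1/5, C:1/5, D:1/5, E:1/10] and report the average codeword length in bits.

Huffman tree construction:
Combine smallest probabilities repeatedly
Resulting codes:
  A: 10 (length 2)
  B: 111 (length 3)
  C: 00 (length 2)
  D: 01 (length 2)
  E: 110 (length 3)
Average length = Σ p(s) × length(s) = 2.3000 bits


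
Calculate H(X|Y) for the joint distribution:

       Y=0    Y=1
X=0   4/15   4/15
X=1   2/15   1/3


H(X|Y) = Σ_y p(y) H(X|Y=y)
  p(Y=0) = 2/5, H(X|Y=0) = 0.9183
  p(Y=1) = 3/5, H(X|Y=1) = 0.9911
H(X|Y) = 0.4000×0.9183 + 0.6000×0.9911 = 0.9620 bits


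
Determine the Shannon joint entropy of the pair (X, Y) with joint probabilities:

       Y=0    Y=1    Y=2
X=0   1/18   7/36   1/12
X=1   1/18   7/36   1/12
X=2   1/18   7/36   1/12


H(X,Y) = -Σ p(x,y) log₂ p(x,y)
  p(0,0)=1/18: -0.0556 × log₂(0.0556) = 0.2317
  p(0,1)=7/36: -0.1944 × log₂(0.1944) = 0.4594
  p(0,2)=1/12: -0.0833 × log₂(0.0833) = 0.2987
  p(1,0)=1/18: -0.0556 × log₂(0.0556) = 0.2317
  p(1,1)=7/36: -0.1944 × log₂(0.1944) = 0.4594
  p(1,2)=1/12: -0.0833 × log₂(0.0833) = 0.2987
  p(2,0)=1/18: -0.0556 × log₂(0.0556) = 0.2317
  p(2,1)=7/36: -0.1944 × log₂(0.1944) = 0.4594
  p(2,2)=1/12: -0.0833 × log₂(0.0833) = 0.2987
H(X,Y) = 2.9694 bits


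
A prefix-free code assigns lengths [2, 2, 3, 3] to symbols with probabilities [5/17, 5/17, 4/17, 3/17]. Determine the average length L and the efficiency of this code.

Average length L = Σ p_i × l_i = 2.4118 bits
Entropy H = 1.9713 bits
Efficiency η = H/L × 100% = 81.74%


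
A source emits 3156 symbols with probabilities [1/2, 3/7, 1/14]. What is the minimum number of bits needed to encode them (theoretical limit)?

Entropy H = 1.2958 bits/symbol
Minimum bits = H × n = 1.2958 × 3156
= 4089.66 bits


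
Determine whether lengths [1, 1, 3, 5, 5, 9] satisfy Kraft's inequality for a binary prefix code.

Kraft inequality: Σ 2^(-l_i) ≤ 1 for prefix-free code
Calculating: 2^(-1) + 2^(-1) + 2^(-3) + 2^(-5) + 2^(-5) + 2^(-9)
= 0.5 + 0.5 + 0.125 + 0.03125 + 0.03125 + 0.001953125
= 1.1895
Since 1.1895 > 1, prefix-free code does not exist


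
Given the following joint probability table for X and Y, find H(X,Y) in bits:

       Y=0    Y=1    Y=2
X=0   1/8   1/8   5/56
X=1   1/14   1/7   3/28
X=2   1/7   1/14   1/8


H(X,Y) = -Σ p(x,y) log₂ p(x,y)
  p(0,0)=1/8: -0.1250 × log₂(0.1250) = 0.3750
  p(0,1)=1/8: -0.1250 × log₂(0.1250) = 0.3750
  p(0,2)=5/56: -0.0893 × log₂(0.0893) = 0.3112
  p(1,0)=1/14: -0.0714 × log₂(0.0714) = 0.2720
  p(1,1)=1/7: -0.1429 × log₂(0.1429) = 0.4011
  p(1,2)=3/28: -0.1071 × log₂(0.1071) = 0.3453
  p(2,0)=1/7: -0.1429 × log₂(0.1429) = 0.4011
  p(2,1)=1/14: -0.0714 × log₂(0.0714) = 0.2720
  p(2,2)=1/8: -0.1250 × log₂(0.1250) = 0.3750
H(X,Y) = 3.1275 bits


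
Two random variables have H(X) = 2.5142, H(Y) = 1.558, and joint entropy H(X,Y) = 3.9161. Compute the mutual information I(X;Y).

I(X;Y) = H(X) + H(Y) - H(X,Y)
I(X;Y) = 2.5142 + 1.558 - 3.9161 = 0.1561 bits


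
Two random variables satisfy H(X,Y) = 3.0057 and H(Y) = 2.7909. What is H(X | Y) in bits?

Chain rule: H(X,Y) = H(X|Y) + H(Y)
H(X|Y) = H(X,Y) - H(Y) = 3.0057 - 2.7909 = 0.2148 bits


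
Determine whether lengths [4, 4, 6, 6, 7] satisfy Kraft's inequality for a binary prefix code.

Kraft inequality: Σ 2^(-l_i) ≤ 1 for prefix-free code
Calculating: 2^(-4) + 2^(-4) + 2^(-6) + 2^(-6) + 2^(-7)
= 0.0625 + 0.0625 + 0.015625 + 0.015625 + 0.0078125
= 0.1641
Since 0.1641 ≤ 1, prefix-free code exists


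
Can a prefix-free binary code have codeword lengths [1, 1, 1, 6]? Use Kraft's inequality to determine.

Kraft inequality: Σ 2^(-l_i) ≤ 1 for prefix-free code
Calculating: 2^(-1) + 2^(-1) + 2^(-1) + 2^(-6)
= 0.5 + 0.5 + 0.5 + 0.015625
= 1.5156
Since 1.5156 > 1, prefix-free code does not exist


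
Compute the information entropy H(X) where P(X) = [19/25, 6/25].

H(X) = -Σ p(x) log₂ p(x)
  -19/25 × log₂(19/25) = 0.3009
  -6/25 × log₂(6/25) = 0.4941
H(X) = 0.7950 bits


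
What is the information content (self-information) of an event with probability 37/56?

Information content I(x) = -log₂(p(x))
I = -log₂(37/56) = -log₂(0.6607)
I = 0.5979 bits


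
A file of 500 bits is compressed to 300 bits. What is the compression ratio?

Compression ratio = Original / Compressed
= 500 / 300 = 1.67:1


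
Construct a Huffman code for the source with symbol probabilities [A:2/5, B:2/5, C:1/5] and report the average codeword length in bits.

Huffman tree construction:
Combine smallest probabilities repeatedly
Resulting codes:
  A: 11 (length 2)
  B: 0 (length 1)
  C: 10 (length 2)
Average length = Σ p(s) × length(s) = 1.6000 bits


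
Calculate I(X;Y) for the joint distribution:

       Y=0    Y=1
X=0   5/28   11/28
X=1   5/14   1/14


H(X) = 0.9852, H(Y) = 0.9963, H(X,Y) = 1.7758
I(X;Y) = H(X) + H(Y) - H(X,Y) = 0.2057 bits


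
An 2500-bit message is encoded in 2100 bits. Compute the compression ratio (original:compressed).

Compression ratio = Original / Compressed
= 2500 / 2100 = 1.19:1


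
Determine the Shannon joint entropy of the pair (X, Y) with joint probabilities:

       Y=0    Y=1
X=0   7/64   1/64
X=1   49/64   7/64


H(X,Y) = -Σ p(x,y) log₂ p(x,y)
  p(0,0)=7/64: -0.1094 × log₂(0.1094) = 0.3492
  p(0,1)=1/64: -0.0156 × log₂(0.0156) = 0.0938
  p(1,0)=49/64: -0.7656 × log₂(0.7656) = 0.2950
  p(1,1)=7/64: -0.1094 × log₂(0.1094) = 0.3492
H(X,Y) = 1.0871 bits


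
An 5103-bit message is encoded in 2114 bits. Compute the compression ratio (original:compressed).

Compression ratio = Original / Compressed
= 5103 / 2114 = 2.41:1


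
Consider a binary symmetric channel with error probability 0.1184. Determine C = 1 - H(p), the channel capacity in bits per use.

For BSC with error probability p:
C = 1 - H(p) where H(p) is binary entropy
H(0.1184) = -0.1184 × log₂(0.1184) - 0.8816 × log₂(0.8816)
H(p) = 0.5247
C = 1 - 0.5247 = 0.4753 bits/use


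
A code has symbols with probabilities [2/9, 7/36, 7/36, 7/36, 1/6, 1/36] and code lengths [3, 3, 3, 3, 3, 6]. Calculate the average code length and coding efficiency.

Average length L = Σ p_i × l_i = 3.0833 bits
Entropy H = 2.4348 bits
Efficiency η = H/L × 100% = 78.97%


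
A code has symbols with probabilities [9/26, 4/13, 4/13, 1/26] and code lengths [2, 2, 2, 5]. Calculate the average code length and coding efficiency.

Average length L = Σ p_i × l_i = 2.1154 bits
Entropy H = 1.7570 bits
Efficiency η = H/L × 100% = 83.06%


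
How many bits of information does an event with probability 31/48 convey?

Information content I(x) = -log₂(p(x))
I = -log₂(31/48) = -log₂(0.6458)
I = 0.6308 bits


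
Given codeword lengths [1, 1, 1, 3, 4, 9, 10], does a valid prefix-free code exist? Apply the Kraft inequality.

Kraft inequality: Σ 2^(-l_i) ≤ 1 for prefix-free code
Calculating: 2^(-1) + 2^(-1) + 2^(-1) + 2^(-3) + 2^(-4) + 2^(-9) + 2^(-10)
= 0.5 + 0.5 + 0.5 + 0.125 + 0.0625 + 0.001953125 + 0.0009765625
= 1.6904
Since 1.6904 > 1, prefix-free code does not exist


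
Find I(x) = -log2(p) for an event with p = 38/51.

Information content I(x) = -log₂(p(x))
I = -log₂(38/51) = -log₂(0.7451)
I = 0.4245 bits


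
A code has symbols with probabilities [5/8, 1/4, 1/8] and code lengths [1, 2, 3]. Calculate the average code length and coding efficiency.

Average length L = Σ p_i × l_i = 1.5000 bits
Entropy H = 1.2988 bits
Efficiency η = H/L × 100% = 86.59%


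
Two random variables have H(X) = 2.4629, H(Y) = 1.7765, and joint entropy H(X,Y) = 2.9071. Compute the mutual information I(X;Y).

I(X;Y) = H(X) + H(Y) - H(X,Y)
I(X;Y) = 2.4629 + 1.7765 - 2.9071 = 1.3323 bits


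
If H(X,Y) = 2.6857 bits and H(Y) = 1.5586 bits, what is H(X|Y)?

Chain rule: H(X,Y) = H(X|Y) + H(Y)
H(X|Y) = H(X,Y) - H(Y) = 2.6857 - 1.5586 = 1.1271 bits


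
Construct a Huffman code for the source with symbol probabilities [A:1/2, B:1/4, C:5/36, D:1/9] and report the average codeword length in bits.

Huffman tree construction:
Combine smallest probabilities repeatedly
Resulting codes:
  A: 0 (length 1)
  B: 10 (length 2)
  C: 111 (length 3)
  D: 110 (length 3)
Average length = Σ p(s) × length(s) = 1.7500 bits


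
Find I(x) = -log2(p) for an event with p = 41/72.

Information content I(x) = -log₂(p(x))
I = -log₂(41/72) = -log₂(0.5694)
I = 0.8124 bits


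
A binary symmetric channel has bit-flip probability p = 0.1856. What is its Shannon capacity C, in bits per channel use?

For BSC with error probability p:
C = 1 - H(p) where H(p) is binary entropy
H(0.1856) = -0.1856 × log₂(0.1856) - 0.8144 × log₂(0.8144)
H(p) = 0.6922
C = 1 - 0.6922 = 0.3078 bits/use


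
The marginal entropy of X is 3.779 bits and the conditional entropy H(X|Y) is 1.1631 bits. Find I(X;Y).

I(X;Y) = H(X) - H(X|Y)
I(X;Y) = 3.779 - 1.1631 = 2.6159 bits


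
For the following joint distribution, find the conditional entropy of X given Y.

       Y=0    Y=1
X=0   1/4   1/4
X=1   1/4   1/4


H(X|Y) = Σ_y p(y) H(X|Y=y)
  p(Y=0) = 1/2, H(X|Y=0) = 1.0000
  p(Y=1) = 1/2, H(X|Y=1) = 1.0000
H(X|Y) = 0.5000×1.0000 + 0.5000×1.0000 = 1.0000 bits


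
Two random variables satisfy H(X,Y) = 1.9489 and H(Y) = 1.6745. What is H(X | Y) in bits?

Chain rule: H(X,Y) = H(X|Y) + H(Y)
H(X|Y) = H(X,Y) - H(Y) = 1.9489 - 1.6745 = 0.2744 bits


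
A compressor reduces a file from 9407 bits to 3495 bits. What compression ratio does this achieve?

Compression ratio = Original / Compressed
= 9407 / 3495 = 2.69:1


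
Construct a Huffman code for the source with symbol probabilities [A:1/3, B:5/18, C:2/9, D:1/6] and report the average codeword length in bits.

Huffman tree construction:
Combine smallest probabilities repeatedly
Resulting codes:
  A: 11 (length 2)
  B: 10 (length 2)
  C: 01 (length 2)
  D: 00 (length 2)
Average length = Σ p(s) × length(s) = 2.0000 bits


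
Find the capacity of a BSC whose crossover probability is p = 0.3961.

For BSC with error probability p:
C = 1 - H(p) where H(p) is binary entropy
H(0.3961) = -0.3961 × log₂(0.3961) - 0.6039 × log₂(0.6039)
H(p) = 0.9686
C = 1 - 0.9686 = 0.0314 bits/use


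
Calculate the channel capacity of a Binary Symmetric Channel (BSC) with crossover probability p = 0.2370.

For BSC with error probability p:
C = 1 - H(p) where H(p) is binary entropy
H(0.2370) = -0.2370 × log₂(0.2370) - 0.7630 × log₂(0.7630)
H(p) = 0.7900
C = 1 - 0.7900 = 0.2100 bits/use


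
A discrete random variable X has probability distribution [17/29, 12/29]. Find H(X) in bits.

H(X) = -Σ p(x) log₂ p(x)
  -17/29 × log₂(17/29) = 0.4517
  -12/29 × log₂(12/29) = 0.5268
H(X) = 0.9784 bits


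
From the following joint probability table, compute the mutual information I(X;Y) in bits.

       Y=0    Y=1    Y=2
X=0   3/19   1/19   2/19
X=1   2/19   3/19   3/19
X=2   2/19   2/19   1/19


H(X) = 1.5574, H(Y) = 1.5810, H(X,Y) = 3.0761
I(X;Y) = H(X) + H(Y) - H(X,Y) = 0.0624 bits


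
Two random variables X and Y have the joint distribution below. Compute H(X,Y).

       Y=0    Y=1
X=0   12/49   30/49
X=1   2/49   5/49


H(X,Y) = -Σ p(x,y) log₂ p(x,y)
  p(0,0)=12/49: -0.2449 × log₂(0.2449) = 0.4971
  p(0,1)=30/49: -0.6122 × log₂(0.6122) = 0.4334
  p(1,0)=2/49: -0.0408 × log₂(0.0408) = 0.1884
  p(1,1)=5/49: -0.1020 × log₂(0.1020) = 0.3360
H(X,Y) = 1.4548 bits


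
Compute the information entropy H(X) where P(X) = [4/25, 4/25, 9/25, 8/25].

H(X) = -Σ p(x) log₂ p(x)
  -4/25 × log₂(4/25) = 0.4230
  -4/25 × log₂(4/25) = 0.4230
  -9/25 × log₂(9/25) = 0.5306
  -8/25 × log₂(8/25) = 0.5260
H(X) = 1.9027 bits


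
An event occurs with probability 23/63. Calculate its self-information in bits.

Information content I(x) = -log₂(p(x))
I = -log₂(23/63) = -log₂(0.3651)
I = 1.4537 bits


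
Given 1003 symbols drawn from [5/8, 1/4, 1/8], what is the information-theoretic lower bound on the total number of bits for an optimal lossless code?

Entropy H = 1.2988 bits/symbol
Minimum bits = H × n = 1.2988 × 1003
= 1302.69 bits


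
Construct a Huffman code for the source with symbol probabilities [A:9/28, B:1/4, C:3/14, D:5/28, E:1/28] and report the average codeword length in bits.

Huffman tree construction:
Combine smallest probabilities repeatedly
Resulting codes:
  A: 11 (length 2)
  B: 10 (length 2)
  C: 00 (length 2)
  D: 011 (length 3)
  E: 010 (length 3)
Average length = Σ p(s) × length(s) = 2.2143 bits


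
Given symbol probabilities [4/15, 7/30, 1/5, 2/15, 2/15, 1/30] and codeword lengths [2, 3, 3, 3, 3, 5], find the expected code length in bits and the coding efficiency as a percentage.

Average length L = Σ p_i × l_i = 2.8000 bits
Entropy H = 2.4015 bits
Efficiency η = H/L × 100% = 85.77%


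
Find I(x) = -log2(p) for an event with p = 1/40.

Information content I(x) = -log₂(p(x))
I = -log₂(1/40) = -log₂(0.0250)
I = 5.3219 bits


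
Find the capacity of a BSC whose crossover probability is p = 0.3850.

For BSC with error probability p:
C = 1 - H(p) where H(p) is binary entropy
H(0.3850) = -0.3850 × log₂(0.3850) - 0.6150 × log₂(0.6150)
H(p) = 0.9615
C = 1 - 0.9615 = 0.0385 bits/use


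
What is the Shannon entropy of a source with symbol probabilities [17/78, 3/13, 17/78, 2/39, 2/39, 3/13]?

H(X) = -Σ p(x) log₂ p(x)
  -17/78 × log₂(17/78) = 0.4790
  -3/13 × log₂(3/13) = 0.4882
  -17/78 × log₂(17/78) = 0.4790
  -2/39 × log₂(2/39) = 0.2198
  -2/39 × log₂(2/39) = 0.2198
  -3/13 × log₂(3/13) = 0.4882
H(X) = 2.3740 bits


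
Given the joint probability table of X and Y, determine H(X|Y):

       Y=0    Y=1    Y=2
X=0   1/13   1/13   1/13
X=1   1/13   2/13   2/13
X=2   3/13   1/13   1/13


H(X|Y) = Σ_y p(y) H(X|Y=y)
  p(Y=0) = 5/13, H(X|Y=0) = 1.3710
  p(Y=1) = 4/13, H(X|Y=1) = 1.5000
  p(Y=2) = 4/13, H(X|Y=2) = 1.5000
H(X|Y) = 0.3846×1.3710 + 0.3077×1.5000 + 0.3077×1.5000 = 1.4504 bits


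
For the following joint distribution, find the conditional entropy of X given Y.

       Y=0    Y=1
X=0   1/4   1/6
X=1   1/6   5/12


H(X|Y) = Σ_y p(y) H(X|Y=y)
  p(Y=0) = 5/12, H(X|Y=0) = 0.9710
  p(Y=1) = 7/12, H(X|Y=1) = 0.8631
H(X|Y) = 0.4167×0.9710 + 0.5833×0.8631 = 0.9080 bits


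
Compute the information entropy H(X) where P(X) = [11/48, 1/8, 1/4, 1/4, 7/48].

H(X) = -Σ p(x) log₂ p(x)
  -11/48 × log₂(11/48) = 0.4871
  -1/8 × log₂(1/8) = 0.3750
  -1/4 × log₂(1/4) = 0.5000
  -1/4 × log₂(1/4) = 0.5000
  -7/48 × log₂(7/48) = 0.4051
H(X) = 2.2672 bits


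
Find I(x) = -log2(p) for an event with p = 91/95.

Information content I(x) = -log₂(p(x))
I = -log₂(91/95) = -log₂(0.9579)
I = 0.0621 bits


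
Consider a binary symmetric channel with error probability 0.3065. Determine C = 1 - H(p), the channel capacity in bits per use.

For BSC with error probability p:
C = 1 - H(p) where H(p) is binary entropy
H(0.3065) = -0.3065 × log₂(0.3065) - 0.6935 × log₂(0.6935)
H(p) = 0.8891
C = 1 - 0.8891 = 0.1109 bits/use


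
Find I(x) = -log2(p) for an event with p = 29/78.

Information content I(x) = -log₂(p(x))
I = -log₂(29/78) = -log₂(0.3718)
I = 1.4274 bits


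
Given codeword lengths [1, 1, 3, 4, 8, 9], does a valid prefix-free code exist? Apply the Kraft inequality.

Kraft inequality: Σ 2^(-l_i) ≤ 1 for prefix-free code
Calculating: 2^(-1) + 2^(-1) + 2^(-3) + 2^(-4) + 2^(-8) + 2^(-9)
= 0.5 + 0.5 + 0.125 + 0.0625 + 0.00390625 + 0.001953125
= 1.1934
Since 1.1934 > 1, prefix-free code does not exist


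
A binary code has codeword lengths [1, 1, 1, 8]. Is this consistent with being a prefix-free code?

Kraft inequality: Σ 2^(-l_i) ≤ 1 for prefix-free code
Calculating: 2^(-1) + 2^(-1) + 2^(-1) + 2^(-8)
= 0.5 + 0.5 + 0.5 + 0.00390625
= 1.5039
Since 1.5039 > 1, prefix-free code does not exist


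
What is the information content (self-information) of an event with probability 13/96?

Information content I(x) = -log₂(p(x))
I = -log₂(13/96) = -log₂(0.1354)
I = 2.8845 bits


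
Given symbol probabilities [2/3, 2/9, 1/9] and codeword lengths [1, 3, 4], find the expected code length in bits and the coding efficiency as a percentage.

Average length L = Σ p_i × l_i = 1.7778 bits
Entropy H = 1.2244 bits
Efficiency η = H/L × 100% = 68.87%


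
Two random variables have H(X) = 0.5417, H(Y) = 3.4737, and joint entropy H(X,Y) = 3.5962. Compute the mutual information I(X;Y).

I(X;Y) = H(X) + H(Y) - H(X,Y)
I(X;Y) = 0.5417 + 3.4737 - 3.5962 = 0.4192 bits


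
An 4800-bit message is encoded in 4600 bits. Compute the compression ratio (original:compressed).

Compression ratio = Original / Compressed
= 4800 / 4600 = 1.04:1


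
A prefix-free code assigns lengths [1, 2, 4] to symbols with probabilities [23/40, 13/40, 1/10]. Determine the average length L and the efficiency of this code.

Average length L = Σ p_i × l_i = 1.6250 bits
Entropy H = 1.3182 bits
Efficiency η = H/L × 100% = 81.12%


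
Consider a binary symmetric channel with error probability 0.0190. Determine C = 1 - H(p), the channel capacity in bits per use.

For BSC with error probability p:
C = 1 - H(p) where H(p) is binary entropy
H(0.0190) = -0.0190 × log₂(0.0190) - 0.9810 × log₂(0.9810)
H(p) = 0.1358
C = 1 - 0.1358 = 0.8642 bits/use
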